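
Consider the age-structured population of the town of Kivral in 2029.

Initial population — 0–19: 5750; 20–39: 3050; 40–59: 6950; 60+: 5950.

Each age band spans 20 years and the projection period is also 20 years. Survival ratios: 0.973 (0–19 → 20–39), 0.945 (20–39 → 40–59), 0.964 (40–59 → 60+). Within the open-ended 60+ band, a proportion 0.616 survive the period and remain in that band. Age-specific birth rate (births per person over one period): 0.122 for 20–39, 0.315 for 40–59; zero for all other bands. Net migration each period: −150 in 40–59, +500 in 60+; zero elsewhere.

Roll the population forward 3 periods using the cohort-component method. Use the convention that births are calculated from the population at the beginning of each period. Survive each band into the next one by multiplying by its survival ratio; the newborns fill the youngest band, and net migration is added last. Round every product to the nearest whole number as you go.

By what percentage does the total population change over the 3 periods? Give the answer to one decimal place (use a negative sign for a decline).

-21.0

Let group 1 be 0–19 through group 4 = 60+.
Period 1.
Births: 3050 × 0.122 = 372, 6950 × 0.315 = 2189 → total 2561
Group 2: 5750 × 0.973 = 5595
Group 3: 3050 × 0.945 = 2882
Group 4: 6950 × 0.964 + 5950 × 0.616 = 6700 + 3665 = 10365
Net migration: Group 3 − 150 → 2732; Group 4 + 500 → 10865
End of period: [2561, 5595, 2732, 10865]
Period 2.
Births: 5595 × 0.122 = 683, 2732 × 0.315 = 861 → total 1544
Group 2: 2561 × 0.973 = 2492
Group 3: 5595 × 0.945 = 5287
Group 4: 2732 × 0.964 + 10865 × 0.616 = 2634 + 6693 = 9327
Net migration: Group 3 − 150 → 5137; Group 4 + 500 → 9827
End of period: [1544, 2492, 5137, 9827]
Period 3.
Births: 2492 × 0.122 = 304, 5137 × 0.315 = 1618 → total 1922
Group 2: 1544 × 0.973 = 1502
Group 3: 2492 × 0.945 = 2355
Group 4: 5137 × 0.964 + 9827 × 0.616 = 4952 + 6053 = 11005
Net migration: Group 3 − 150 → 2205; Group 4 + 500 → 11505
End of period: [1922, 1502, 2205, 11505]
Total: 21700 → 17134; change = -4566; percentage change = -21.0%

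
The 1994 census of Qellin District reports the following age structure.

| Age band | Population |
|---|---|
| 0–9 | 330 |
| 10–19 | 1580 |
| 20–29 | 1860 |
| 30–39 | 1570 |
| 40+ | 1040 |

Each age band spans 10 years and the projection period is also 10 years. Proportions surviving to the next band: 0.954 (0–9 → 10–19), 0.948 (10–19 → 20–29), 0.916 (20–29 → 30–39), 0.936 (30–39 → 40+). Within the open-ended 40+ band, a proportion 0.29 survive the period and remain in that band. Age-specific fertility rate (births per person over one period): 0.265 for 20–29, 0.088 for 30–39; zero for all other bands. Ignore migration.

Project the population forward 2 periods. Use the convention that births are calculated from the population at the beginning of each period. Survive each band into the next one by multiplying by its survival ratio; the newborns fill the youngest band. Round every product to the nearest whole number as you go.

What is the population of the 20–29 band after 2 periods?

299

After projecting period 1:
Births: 1860 × 0.265 = 493  |  1570 × 0.088 = 138 → 631
10–19: 330 × 0.954 = 315
20–29: 1580 × 0.948 = 1498
30–39: 1860 × 0.916 = 1704
40+: 1570 × 0.936 + 1040 × 0.29 = 1470 + 302 = 1772
→ [631, 315, 1498, 1704, 1772]
After projecting period 2:
Births: 1498 × 0.265 = 397  |  1704 × 0.088 = 150 → 547
10–19: 631 × 0.954 = 602
20–29: 315 × 0.948 = 299
30–39: 1498 × 0.916 = 1372
40+: 1704 × 0.936 + 1772 × 0.29 = 1595 + 514 = 2109
→ [547, 602, 299, 1372, 2109]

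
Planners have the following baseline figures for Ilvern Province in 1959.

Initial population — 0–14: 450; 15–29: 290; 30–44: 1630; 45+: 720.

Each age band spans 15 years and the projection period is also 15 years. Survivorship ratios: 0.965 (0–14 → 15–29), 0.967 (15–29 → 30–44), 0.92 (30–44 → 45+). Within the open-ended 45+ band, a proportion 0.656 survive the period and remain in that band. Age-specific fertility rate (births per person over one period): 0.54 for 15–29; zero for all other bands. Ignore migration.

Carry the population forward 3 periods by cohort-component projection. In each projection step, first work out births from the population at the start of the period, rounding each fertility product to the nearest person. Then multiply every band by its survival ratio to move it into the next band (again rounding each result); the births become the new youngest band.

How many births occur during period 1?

Period 1.
Births: 290 × 0.54 = 157
15–29: 450 × 0.965 = 434
30–44: 290 × 0.967 = 280
45+: 1630 × 0.92 + 720 × 0.656 = 1500 + 472 = 1972
→ [157, 434, 280, 1972]

157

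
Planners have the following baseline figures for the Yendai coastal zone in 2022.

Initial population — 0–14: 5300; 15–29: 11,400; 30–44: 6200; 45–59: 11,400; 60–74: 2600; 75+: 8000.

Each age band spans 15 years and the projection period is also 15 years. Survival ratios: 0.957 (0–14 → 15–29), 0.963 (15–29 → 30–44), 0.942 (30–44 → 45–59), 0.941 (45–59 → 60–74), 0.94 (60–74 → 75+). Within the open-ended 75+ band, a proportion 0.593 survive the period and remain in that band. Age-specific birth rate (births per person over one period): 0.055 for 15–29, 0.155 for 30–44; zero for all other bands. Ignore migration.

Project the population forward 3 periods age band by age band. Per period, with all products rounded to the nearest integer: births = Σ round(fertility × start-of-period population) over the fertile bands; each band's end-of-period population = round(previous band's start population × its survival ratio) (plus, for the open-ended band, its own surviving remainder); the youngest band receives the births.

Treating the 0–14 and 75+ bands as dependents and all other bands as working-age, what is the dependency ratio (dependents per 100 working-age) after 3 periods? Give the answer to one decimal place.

82.0

Call the groups 1 to 6, youngest first.
— Period 1 —
Births: 11400 × 0.055 = 627 ; 6200 × 0.155 = 961 — total 1588
Group 2: 5300 × 0.957 = 5072
Group 3: 11400 × 0.963 = 10978
Group 4: 6200 × 0.942 = 5840
Group 5: 11400 × 0.941 = 10727
Group 6: 2600 × 0.94 + 8000 × 0.593 = 2444 + 4744 = 7188
Population now: 0–14=1588, 15–29=5072, 30–44=10978, 45–59=5840, 60–74=10727, 75+=7188
— Period 2 —
Births: 5072 × 0.055 = 279 ; 10978 × 0.155 = 1702 — total 1981
Group 2: 1588 × 0.957 = 1520
Group 3: 5072 × 0.963 = 4884
Group 4: 10978 × 0.942 = 10341
Group 5: 5840 × 0.941 = 5495
Group 6: 10727 × 0.94 + 7188 × 0.593 = 10083 + 4262 = 14345
Population now: 0–14=1981, 15–29=1520, 30–44=4884, 45–59=10341, 60–74=5495, 75+=14345
— Period 3 —
Births: 1520 × 0.055 = 84 ; 4884 × 0.155 = 757 — total 841
Group 2: 1981 × 0.957 = 1896
Group 3: 1520 × 0.963 = 1464
Group 4: 4884 × 0.942 = 4601
Group 5: 10341 × 0.941 = 9731
Group 6: 5495 × 0.94 + 14345 × 0.593 = 5165 + 8507 = 13672
Population now: 0–14=841, 15–29=1896, 30–44=1464, 45–59=4601, 60–74=9731, 75+=13672
Dependents (band 0–14 + band 75+) = 841 + 13672 = 14513; working-age = 17692; ratio = 14513/17692 × 100 = 82.0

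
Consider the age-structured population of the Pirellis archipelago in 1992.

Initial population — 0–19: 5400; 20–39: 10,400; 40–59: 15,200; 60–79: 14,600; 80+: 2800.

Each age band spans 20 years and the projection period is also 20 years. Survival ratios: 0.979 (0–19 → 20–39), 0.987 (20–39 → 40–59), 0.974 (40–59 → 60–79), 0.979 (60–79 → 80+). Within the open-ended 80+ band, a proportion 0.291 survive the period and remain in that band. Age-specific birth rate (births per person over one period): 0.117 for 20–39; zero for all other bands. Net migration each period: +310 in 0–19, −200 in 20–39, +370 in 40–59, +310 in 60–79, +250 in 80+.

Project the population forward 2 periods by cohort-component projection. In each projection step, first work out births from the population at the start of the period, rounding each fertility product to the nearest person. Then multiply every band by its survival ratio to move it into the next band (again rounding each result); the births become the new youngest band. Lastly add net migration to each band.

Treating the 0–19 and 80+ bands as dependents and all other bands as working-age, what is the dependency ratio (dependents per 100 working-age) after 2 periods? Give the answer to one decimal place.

Period 1:
Births: 10400 × 0.117 = 1217
20–39: 5400 × 0.979 = 5287
40–59: 10400 × 0.987 = 10265
60–79: 15200 × 0.974 = 14805
80+: 14600 × 0.979 + 2800 × 0.291 = 14293 + 815 = 15108
Net migration: 0–19 + 310 → 1527; 20–39 − 200 → 5087; 40–59 + 370 → 10635; 60–79 + 310 → 15115; 80+ + 250 → 15358
Giving 1527 / 5087 / 10635 / 15115 / 15358.
Period 2:
Births: 5087 × 0.117 = 595
20–39: 1527 × 0.979 = 1495
40–59: 5087 × 0.987 = 5021
60–79: 10635 × 0.974 = 10358
80+: 15115 × 0.979 + 15358 × 0.291 = 14798 + 4469 = 19267
Net migration: 0–19 + 310 → 905; 20–39 − 200 → 1295; 40–59 + 370 → 5391; 60–79 + 310 → 10668; 80+ + 250 → 19517
Giving 905 / 1295 / 5391 / 10668 / 19517.
Dependents (band 0–19 + band 80+) = 905 + 19517 = 20422; working-age = 17354; ratio = 20422/17354 × 100 = 117.7

117.7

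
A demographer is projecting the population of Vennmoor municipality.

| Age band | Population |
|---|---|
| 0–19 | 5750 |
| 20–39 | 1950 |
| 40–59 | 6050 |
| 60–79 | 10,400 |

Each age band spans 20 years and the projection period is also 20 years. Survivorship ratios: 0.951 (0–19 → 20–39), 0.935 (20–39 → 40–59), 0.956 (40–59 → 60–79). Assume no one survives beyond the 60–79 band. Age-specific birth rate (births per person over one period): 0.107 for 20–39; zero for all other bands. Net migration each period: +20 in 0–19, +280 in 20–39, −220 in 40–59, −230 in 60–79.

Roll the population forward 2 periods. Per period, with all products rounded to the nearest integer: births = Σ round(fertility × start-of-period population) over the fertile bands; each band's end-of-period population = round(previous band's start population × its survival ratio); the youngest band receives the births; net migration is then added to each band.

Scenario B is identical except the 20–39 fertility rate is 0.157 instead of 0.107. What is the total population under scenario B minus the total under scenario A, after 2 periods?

Call the groups 1 to 4, youngest first.
Period 1.
Births: 1950 × 0.107 = 209
Group 2: 5750 × 0.951 = 5468
Group 3: 1950 × 0.935 = 1823
Group 4: 6050 × 0.956 = 5784
Net migration: Group 1 + 20 → 229; Group 2 + 280 → 5748; Group 3 − 220 → 1603; Group 4 − 230 → 5554
Population now: 0–19=229, 20–39=5748, 40–59=1603, 60–79=5554
Period 2.
Births: 5748 × 0.107 = 615
Group 2: 229 × 0.951 = 218
Group 3: 5748 × 0.935 = 5374
Group 4: 1603 × 0.956 = 1532
Net migration: Group 1 + 20 → 635; Group 2 + 280 → 498; Group 3 − 220 → 5154; Group 4 − 230 → 1302
Population now: 0–19=635, 20–39=498, 40–59=5154, 60–79=1302
Scenario A total after 2 periods: 7589
Scenario B projection —
Period 1.
Births: 1950 × 0.157 = 306
Group 2: 5750 × 0.951 = 5468
Group 3: 1950 × 0.935 = 1823
Group 4: 6050 × 0.956 = 5784
Net migration: Group 1 + 20 → 326; Group 2 + 280 → 5748; Group 3 − 220 → 1603; Group 4 − 230 → 5554
Population now: 0–19=326, 20–39=5748, 40–59=1603, 60–79=5554
Period 2.
Births: 5748 × 0.157 = 902
Group 2: 326 × 0.951 = 310
Group 3: 5748 × 0.935 = 5374
Group 4: 1603 × 0.956 = 1532
Net migration: Group 1 + 20 → 922; Group 2 + 280 → 590; Group 3 − 220 → 5154; Group 4 − 230 → 1302
Population now: 0–19=922, 20–39=590, 40–59=5154, 60–79=1302
Scenario B total after 2 periods: 7968
Difference B − A = 7968 − 7589 = 379

379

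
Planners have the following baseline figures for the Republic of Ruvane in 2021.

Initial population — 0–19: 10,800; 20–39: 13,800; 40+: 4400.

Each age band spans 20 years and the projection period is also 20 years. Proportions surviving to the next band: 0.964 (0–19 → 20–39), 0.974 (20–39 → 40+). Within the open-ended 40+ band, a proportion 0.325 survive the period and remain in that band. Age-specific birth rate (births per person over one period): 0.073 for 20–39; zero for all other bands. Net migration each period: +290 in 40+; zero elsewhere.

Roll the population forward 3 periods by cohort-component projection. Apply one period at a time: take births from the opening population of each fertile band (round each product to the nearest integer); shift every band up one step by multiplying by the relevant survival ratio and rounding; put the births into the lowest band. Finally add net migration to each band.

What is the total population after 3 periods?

Period 1:
Births: 13800 * 0.073 = 1007
20–39: 10800 * 0.964 = 10411
40+: 13800 * 0.974 + 4400 * 0.325 = 13441 + 1430 = 14871
Net migration: 40+ + 290 → 15161
→ [1007, 10411, 15161]
Period 2:
Births: 10411 * 0.073 = 760
20–39: 1007 * 0.964 = 971
40+: 10411 * 0.974 + 15161 * 0.325 = 10140 + 4927 = 15067
Net migration: 40+ + 290 → 15357
→ [760, 971, 15357]
Period 3:
Births: 971 * 0.073 = 71
20–39: 760 * 0.964 = 733
40+: 971 * 0.974 + 15357 * 0.325 = 946 + 4991 = 5937
Net migration: 40+ + 290 → 6227
→ [71, 733, 6227]
Total after period 3: 71 + 733 + 6227 = 7031

7031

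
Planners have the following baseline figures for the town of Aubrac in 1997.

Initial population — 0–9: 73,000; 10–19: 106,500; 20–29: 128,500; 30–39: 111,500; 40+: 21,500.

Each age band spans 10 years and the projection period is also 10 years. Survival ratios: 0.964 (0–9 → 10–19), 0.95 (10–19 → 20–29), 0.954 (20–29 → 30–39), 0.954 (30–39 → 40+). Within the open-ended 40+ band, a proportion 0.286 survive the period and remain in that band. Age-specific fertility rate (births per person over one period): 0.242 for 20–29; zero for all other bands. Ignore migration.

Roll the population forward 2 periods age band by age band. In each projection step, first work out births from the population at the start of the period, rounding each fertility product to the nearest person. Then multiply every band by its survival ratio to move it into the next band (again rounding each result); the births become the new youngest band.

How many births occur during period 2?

After projecting period 1:
Births: 128500 * 0.242 = 31097
10–19: 73000 * 0.964 = 70372
20–29: 106500 * 0.95 = 101175
30–39: 128500 * 0.954 = 122589
40+: 111500 * 0.954 + 21500 * 0.286 = 106371 + 6149 = 112520
Giving 31097 / 70372 / 101175 / 122589 / 112520.
After projecting period 2:
Births: 101175 * 0.242 = 24484
10–19: 31097 * 0.964 = 29978
20–29: 70372 * 0.95 = 66853
30–39: 101175 * 0.954 = 96521
40+: 122589 * 0.954 + 112520 * 0.286 = 116950 + 32181 = 149131
Giving 24484 / 29978 / 66853 / 96521 / 149131.

24484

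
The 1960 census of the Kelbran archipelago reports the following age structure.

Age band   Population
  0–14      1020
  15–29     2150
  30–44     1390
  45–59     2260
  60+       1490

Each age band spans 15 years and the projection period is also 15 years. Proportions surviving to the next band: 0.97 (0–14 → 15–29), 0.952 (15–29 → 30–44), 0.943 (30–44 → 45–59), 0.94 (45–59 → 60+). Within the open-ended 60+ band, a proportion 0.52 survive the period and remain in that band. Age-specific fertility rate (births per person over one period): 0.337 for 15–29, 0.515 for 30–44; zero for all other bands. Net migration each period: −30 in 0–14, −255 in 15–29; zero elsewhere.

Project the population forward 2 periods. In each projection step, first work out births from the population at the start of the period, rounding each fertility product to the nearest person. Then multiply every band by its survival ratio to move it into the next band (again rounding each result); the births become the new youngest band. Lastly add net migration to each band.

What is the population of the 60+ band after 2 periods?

2739

(Groups numbered youngest = 1 to oldest = 5.)
After projecting period 1:
Births: 2150 * 0.337 = 725 ; 1390 * 0.515 = 716 → 1441
Group 2: 1020 * 0.97 = 989
Group 3: 2150 * 0.952 = 2047
Group 4: 1390 * 0.943 = 1311
Group 5: 2260 * 0.94 + 1490 * 0.52 = 2124 + 775 = 2899
Net migration: Group 1 − 30 → 1411; Group 2 − 255 → 734
End of period: [1411, 734, 2047, 1311, 2899]
After projecting period 2:
Births: 734 * 0.337 = 247 ; 2047 * 0.515 = 1054 → 1301
Group 2: 1411 * 0.97 = 1369
Group 3: 734 * 0.952 = 699
Group 4: 2047 * 0.943 = 1930
Group 5: 1311 * 0.94 + 2899 * 0.52 = 1232 + 1507 = 2739
Net migration: Group 1 − 30 → 1271; Group 2 − 255 → 1114
End of period: [1271, 1114, 699, 1930, 2739]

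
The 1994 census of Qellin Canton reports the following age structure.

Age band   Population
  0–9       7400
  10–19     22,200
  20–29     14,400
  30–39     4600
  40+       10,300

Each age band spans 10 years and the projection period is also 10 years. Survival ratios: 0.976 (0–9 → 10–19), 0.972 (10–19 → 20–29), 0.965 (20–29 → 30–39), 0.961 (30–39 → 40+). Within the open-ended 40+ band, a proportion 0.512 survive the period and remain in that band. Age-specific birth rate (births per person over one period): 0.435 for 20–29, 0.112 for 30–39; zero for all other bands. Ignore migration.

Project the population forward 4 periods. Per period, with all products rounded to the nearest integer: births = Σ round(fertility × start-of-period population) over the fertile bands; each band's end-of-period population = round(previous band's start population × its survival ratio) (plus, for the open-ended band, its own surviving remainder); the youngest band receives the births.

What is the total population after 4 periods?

46957

(Groups numbered youngest = 1 to oldest = 5.)
[period 1]
Births: 14400 × 0.435 = 6264, 4600 × 0.112 = 515 → 6779
Group 2: 7400 × 0.976 = 7222
Group 3: 22200 × 0.972 = 21578
Group 4: 14400 × 0.965 = 13896
Group 5: 4600 × 0.961 + 10300 × 0.512 = 4421 + 5274 = 9695
Population now: 0–9=6779, 10–19=7222, 20–29=21578, 30–39=13896, 40+=9695
[period 2]
Births: 21578 × 0.435 = 9386, 13896 × 0.112 = 1556 → 10942
Group 2: 6779 × 0.976 = 6616
Group 3: 7222 × 0.972 = 7020
Group 4: 21578 × 0.965 = 20823
Group 5: 13896 × 0.961 + 9695 × 0.512 = 13354 + 4964 = 18318
Population now: 0–9=10942, 10–19=6616, 20–29=7020, 30–39=20823, 40+=18318
[period 3]
Births: 7020 × 0.435 = 3054, 20823 × 0.112 = 2332 → 5386
Group 2: 10942 × 0.976 = 10679
Group 3: 6616 × 0.972 = 6431
Group 4: 7020 × 0.965 = 6774
Group 5: 20823 × 0.961 + 18318 × 0.512 = 20011 + 9379 = 29390
Population now: 0–9=5386, 10–19=10679, 20–29=6431, 30–39=6774, 40+=29390
[period 4]
Births: 6431 × 0.435 = 2797, 6774 × 0.112 = 759 → 3556
Group 2: 5386 × 0.976 = 5257
Group 3: 10679 × 0.972 = 10380
Group 4: 6431 × 0.965 = 6206
Group 5: 6774 × 0.961 + 29390 × 0.512 = 6510 + 15048 = 21558
Population now: 0–9=3556, 10–19=5257, 20–29=10380, 30–39=6206, 40+=21558
Total after period 4: 3556 + 5257 + 10380 + 6206 + 21558 = 46957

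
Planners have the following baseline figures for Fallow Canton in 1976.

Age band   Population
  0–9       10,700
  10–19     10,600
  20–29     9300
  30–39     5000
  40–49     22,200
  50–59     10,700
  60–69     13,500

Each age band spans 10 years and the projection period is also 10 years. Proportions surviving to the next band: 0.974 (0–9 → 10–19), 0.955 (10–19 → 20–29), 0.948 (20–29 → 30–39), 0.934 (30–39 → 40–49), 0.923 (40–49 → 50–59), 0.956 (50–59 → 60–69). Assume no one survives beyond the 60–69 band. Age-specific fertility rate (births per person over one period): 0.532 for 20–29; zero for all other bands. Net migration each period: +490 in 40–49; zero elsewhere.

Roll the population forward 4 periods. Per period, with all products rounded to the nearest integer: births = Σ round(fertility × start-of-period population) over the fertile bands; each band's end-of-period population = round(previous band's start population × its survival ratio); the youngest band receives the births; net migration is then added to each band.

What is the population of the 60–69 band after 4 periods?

Period 1:
Births: 9300 × 0.532 = 4948
10–19: 10700 × 0.974 = 10422
20–29: 10600 × 0.955 = 10123
30–39: 9300 × 0.948 = 8816
40–49: 5000 × 0.934 = 4670
50–59: 22200 × 0.923 = 20491
60–69: 10700 × 0.956 = 10229
Net migration: 40–49 + 490 → 5160
Population now: 0–9=4948, 10–19=10422, 20–29=10123, 30–39=8816, 40–49=5160, 50–59=20491, 60–69=10229
Period 2:
Births: 10123 × 0.532 = 5385
10–19: 4948 × 0.974 = 4819
20–29: 10422 × 0.955 = 9953
30–39: 10123 × 0.948 = 9597
40–49: 8816 × 0.934 = 8234
50–59: 5160 × 0.923 = 4763
60–69: 20491 × 0.956 = 19589
Net migration: 40–49 + 490 → 8724
Population now: 0–9=5385, 10–19=4819, 20–29=9953, 30–39=9597, 40–49=8724, 50–59=4763, 60–69=19589
Period 3:
Births: 9953 × 0.532 = 5295
10–19: 5385 × 0.974 = 5245
20–29: 4819 × 0.955 = 4602
30–39: 9953 × 0.948 = 9435
40–49: 9597 × 0.934 = 8964
50–59: 8724 × 0.923 = 8052
60–69: 4763 × 0.956 = 4553
Net migration: 40–49 + 490 → 9454
Population now: 0–9=5295, 10–19=5245, 20–29=4602, 30–39=9435, 40–49=9454, 50–59=8052, 60–69=4553
Period 4:
Births: 4602 × 0.532 = 2448
10–19: 5295 × 0.974 = 5157
20–29: 5245 × 0.955 = 5009
30–39: 4602 × 0.948 = 4363
40–49: 9435 × 0.934 = 8812
50–59: 9454 × 0.923 = 8726
60–69: 8052 × 0.956 = 7698
Net migration: 40–49 + 490 → 9302
Population now: 0–9=2448, 10–19=5157, 20–29=5009, 30–39=4363, 40–49=9302, 50–59=8726, 60–69=7698

7698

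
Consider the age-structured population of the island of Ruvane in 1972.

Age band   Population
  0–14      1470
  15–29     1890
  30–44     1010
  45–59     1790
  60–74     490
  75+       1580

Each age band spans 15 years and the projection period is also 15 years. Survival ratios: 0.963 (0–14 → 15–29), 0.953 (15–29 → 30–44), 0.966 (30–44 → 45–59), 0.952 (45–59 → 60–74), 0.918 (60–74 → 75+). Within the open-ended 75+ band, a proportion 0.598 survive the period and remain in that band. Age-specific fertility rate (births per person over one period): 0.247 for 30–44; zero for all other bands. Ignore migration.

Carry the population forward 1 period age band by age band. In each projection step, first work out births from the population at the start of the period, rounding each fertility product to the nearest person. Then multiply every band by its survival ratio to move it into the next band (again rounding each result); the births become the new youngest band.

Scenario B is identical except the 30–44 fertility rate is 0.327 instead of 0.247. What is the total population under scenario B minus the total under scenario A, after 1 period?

Call the bands 1 to 6, youngest first.
Period 1.
Births: 1010 * 0.247 = 249
Band 2: 1470 * 0.963 = 1416
Band 3: 1890 * 0.953 = 1801
Band 4: 1010 * 0.966 = 976
Band 5: 1790 * 0.952 = 1704
Band 6: 490 * 0.918 + 1580 * 0.598 = 450 + 945 = 1395
→ [249, 1416, 1801, 976, 1704, 1395]
Scenario A total after 1 period: 7541
Scenario B projection —
Period 1.
Births: 1010 * 0.327 = 330
Band 2: 1470 * 0.963 = 1416
Band 3: 1890 * 0.953 = 1801
Band 4: 1010 * 0.966 = 976
Band 5: 1790 * 0.952 = 1704
Band 6: 490 * 0.918 + 1580 * 0.598 = 450 + 945 = 1395
→ [330, 1416, 1801, 976, 1704, 1395]
Scenario B total after 1 period: 7622
Difference B − A = 7622 − 7541 = 81

81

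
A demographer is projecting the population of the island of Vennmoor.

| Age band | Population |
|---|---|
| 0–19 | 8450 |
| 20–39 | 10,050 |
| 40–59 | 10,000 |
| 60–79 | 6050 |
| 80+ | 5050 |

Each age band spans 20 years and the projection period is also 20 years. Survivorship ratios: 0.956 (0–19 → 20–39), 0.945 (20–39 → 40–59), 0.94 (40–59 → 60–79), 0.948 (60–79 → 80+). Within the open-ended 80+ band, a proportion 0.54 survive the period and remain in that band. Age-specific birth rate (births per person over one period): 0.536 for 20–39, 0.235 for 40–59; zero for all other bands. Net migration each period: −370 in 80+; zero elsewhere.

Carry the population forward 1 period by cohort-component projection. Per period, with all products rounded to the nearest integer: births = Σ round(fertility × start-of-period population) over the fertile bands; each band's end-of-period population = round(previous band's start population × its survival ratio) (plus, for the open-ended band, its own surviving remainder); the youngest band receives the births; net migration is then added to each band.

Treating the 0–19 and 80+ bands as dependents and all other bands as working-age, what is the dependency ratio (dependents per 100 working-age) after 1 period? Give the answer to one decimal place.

58.7

Numbering the bands 1..5 from youngest to oldest:
Period 1.
Births: 10050 × 0.536 = 5387  |  10000 × 0.235 = 2350 → total 7737
Band 2: 8450 × 0.956 = 8078
Band 3: 10050 × 0.945 = 9497
Band 4: 10000 × 0.94 = 9400
Band 5: 6050 × 0.948 + 5050 × 0.54 = 5735 + 2727 = 8462
Net migration: Band 5 − 370 → 8092
End of period: [7737, 8078, 9497, 9400, 8092]
Dependents (band 0–19 + band 80+) = 7737 + 8092 = 15829; working-age = 26975; ratio = 15829/26975 × 100 = 58.7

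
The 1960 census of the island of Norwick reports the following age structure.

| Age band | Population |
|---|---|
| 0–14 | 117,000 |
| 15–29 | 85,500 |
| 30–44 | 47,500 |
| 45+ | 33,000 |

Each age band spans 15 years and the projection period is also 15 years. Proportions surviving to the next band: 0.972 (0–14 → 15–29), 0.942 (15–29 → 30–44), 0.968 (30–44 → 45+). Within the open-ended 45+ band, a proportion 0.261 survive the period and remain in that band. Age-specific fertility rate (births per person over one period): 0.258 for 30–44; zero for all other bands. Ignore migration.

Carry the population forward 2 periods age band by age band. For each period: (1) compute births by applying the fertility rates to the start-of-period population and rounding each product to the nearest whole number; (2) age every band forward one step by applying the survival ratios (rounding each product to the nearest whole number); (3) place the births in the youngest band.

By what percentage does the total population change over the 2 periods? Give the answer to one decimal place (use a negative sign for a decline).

After projecting period 1:
Births: 47500 × 0.258 = 12255
15–29: 117000 × 0.972 = 113724
30–44: 85500 × 0.942 = 80541
45+: 47500 × 0.968 + 33000 × 0.261 = 45980 + 8613 = 54593
Population now: 0–14=12255, 15–29=113724, 30–44=80541, 45+=54593
After projecting period 2:
Births: 80541 × 0.258 = 20780
15–29: 12255 × 0.972 = 11912
30–44: 113724 × 0.942 = 107128
45+: 80541 × 0.968 + 54593 × 0.261 = 77964 + 14249 = 92213
Population now: 0–14=20780, 15–29=11912, 30–44=107128, 45+=92213
Total: 283000 → 232033; change = -50967; percentage change = -18.0%

-18.0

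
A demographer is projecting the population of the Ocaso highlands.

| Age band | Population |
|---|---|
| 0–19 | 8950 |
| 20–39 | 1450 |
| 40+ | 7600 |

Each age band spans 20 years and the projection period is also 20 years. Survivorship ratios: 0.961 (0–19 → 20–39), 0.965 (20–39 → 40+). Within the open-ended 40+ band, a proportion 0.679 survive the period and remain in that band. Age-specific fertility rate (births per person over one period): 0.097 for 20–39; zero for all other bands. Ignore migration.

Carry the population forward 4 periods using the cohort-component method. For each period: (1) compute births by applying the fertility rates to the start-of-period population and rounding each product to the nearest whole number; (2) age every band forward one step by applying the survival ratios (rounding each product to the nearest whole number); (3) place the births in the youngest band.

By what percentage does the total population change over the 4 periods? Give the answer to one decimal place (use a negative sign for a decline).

-62.0

After projecting period 1:
Births: 1450 * 0.097 = 141
20–39: 8950 * 0.961 = 8601
40+: 1450 * 0.965 + 7600 * 0.679 = 1399 + 5160 = 6559
Giving 141 / 8601 / 6559.
After projecting period 2:
Births: 8601 * 0.097 = 834
20–39: 141 * 0.961 = 136
40+: 8601 * 0.965 + 6559 * 0.679 = 8300 + 4454 = 12754
Giving 834 / 136 / 12754.
After projecting period 3:
Births: 136 * 0.097 = 13
20–39: 834 * 0.961 = 801
40+: 136 * 0.965 + 12754 * 0.679 = 131 + 8660 = 8791
Giving 13 / 801 / 8791.
After projecting period 4:
Births: 801 * 0.097 = 78
20–39: 13 * 0.961 = 12
40+: 801 * 0.965 + 8791 * 0.679 = 773 + 5969 = 6742
Giving 78 / 12 / 6742.
Total: 18000 → 6832; change = -11168; percentage change = -62.0%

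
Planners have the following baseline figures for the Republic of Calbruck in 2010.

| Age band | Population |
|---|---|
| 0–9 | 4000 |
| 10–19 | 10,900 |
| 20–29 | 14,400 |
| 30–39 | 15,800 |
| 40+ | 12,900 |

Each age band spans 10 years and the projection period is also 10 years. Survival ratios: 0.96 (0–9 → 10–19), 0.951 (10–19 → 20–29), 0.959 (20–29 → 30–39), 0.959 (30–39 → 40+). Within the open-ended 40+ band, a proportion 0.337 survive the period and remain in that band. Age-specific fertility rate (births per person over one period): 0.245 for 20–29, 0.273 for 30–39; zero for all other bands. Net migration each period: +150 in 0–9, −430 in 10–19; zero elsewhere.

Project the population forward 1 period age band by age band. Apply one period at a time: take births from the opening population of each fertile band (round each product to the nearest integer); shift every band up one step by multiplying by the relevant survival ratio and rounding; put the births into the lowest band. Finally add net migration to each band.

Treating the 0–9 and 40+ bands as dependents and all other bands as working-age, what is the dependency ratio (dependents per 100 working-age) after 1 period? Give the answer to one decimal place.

99.7

— Period 1 —
Births: 14400 * 0.245 = 3528 ; 15800 * 0.273 = 4313 — total 7841
10–19: 4000 * 0.96 = 3840
20–29: 10900 * 0.951 = 10366
30–39: 14400 * 0.959 = 13810
40+: 15800 * 0.959 + 12900 * 0.337 = 15152 + 4347 = 19499
Net migration: 0–9 + 150 → 7991; 10–19 − 430 → 3410
Giving 7991 / 3410 / 10366 / 13810 / 19499.
Dependents (band 0–9 + band 40+) = 7991 + 19499 = 27490; working-age = 27586; ratio = 27490/27586 × 100 = 99.7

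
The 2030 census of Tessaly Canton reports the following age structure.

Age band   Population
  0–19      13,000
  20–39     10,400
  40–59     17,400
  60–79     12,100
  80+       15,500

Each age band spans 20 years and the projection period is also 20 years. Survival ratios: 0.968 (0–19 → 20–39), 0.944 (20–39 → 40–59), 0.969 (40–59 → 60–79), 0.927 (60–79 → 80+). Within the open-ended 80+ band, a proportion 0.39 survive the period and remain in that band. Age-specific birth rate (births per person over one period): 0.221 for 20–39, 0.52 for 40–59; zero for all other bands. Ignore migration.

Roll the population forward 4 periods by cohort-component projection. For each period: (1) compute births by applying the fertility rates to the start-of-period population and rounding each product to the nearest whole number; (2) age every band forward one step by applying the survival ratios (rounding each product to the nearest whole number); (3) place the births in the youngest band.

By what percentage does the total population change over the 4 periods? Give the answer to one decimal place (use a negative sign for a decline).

-26.6

Numbering the groups 1..5 from youngest to oldest:
— Period 1 —
Births: 10400 * 0.221 = 2298, 17400 * 0.52 = 9048 → total 11346
Group 2: 13000 * 0.968 = 12584
Group 3: 10400 * 0.944 = 9818
Group 4: 17400 * 0.969 = 16861
Group 5: 12100 * 0.927 + 15500 * 0.39 = 11217 + 6045 = 17262
Population now: 0–19=11346, 20–39=12584, 40–59=9818, 60–79=16861, 80+=17262
— Period 2 —
Births: 12584 * 0.221 = 2781, 9818 * 0.52 = 5105 → total 7886
Group 2: 11346 * 0.968 = 10983
Group 3: 12584 * 0.944 = 11879
Group 4: 9818 * 0.969 = 9514
Group 5: 16861 * 0.927 + 17262 * 0.39 = 15630 + 6732 = 22362
Population now: 0–19=7886, 20–39=10983, 40–59=11879, 60–79=9514, 80+=22362
— Period 3 —
Births: 10983 * 0.221 = 2427, 11879 * 0.52 = 6177 → total 8604
Group 2: 7886 * 0.968 = 7634
Group 3: 10983 * 0.944 = 10368
Group 4: 11879 * 0.969 = 11511
Group 5: 9514 * 0.927 + 22362 * 0.39 = 8819 + 8721 = 17540
Population now: 0–19=8604, 20–39=7634, 40–59=10368, 60–79=11511, 80+=17540
— Period 4 —
Births: 7634 * 0.221 = 1687, 10368 * 0.52 = 5391 → total 7078
Group 2: 8604 * 0.968 = 8329
Group 3: 7634 * 0.944 = 7206
Group 4: 10368 * 0.969 = 10047
Group 5: 11511 * 0.927 + 17540 * 0.39 = 10671 + 6841 = 17512
Population now: 0–19=7078, 20–39=8329, 40–59=7206, 60–79=10047, 80+=17512
Total: 68400 → 50172; change = -18228; percentage change = -26.6%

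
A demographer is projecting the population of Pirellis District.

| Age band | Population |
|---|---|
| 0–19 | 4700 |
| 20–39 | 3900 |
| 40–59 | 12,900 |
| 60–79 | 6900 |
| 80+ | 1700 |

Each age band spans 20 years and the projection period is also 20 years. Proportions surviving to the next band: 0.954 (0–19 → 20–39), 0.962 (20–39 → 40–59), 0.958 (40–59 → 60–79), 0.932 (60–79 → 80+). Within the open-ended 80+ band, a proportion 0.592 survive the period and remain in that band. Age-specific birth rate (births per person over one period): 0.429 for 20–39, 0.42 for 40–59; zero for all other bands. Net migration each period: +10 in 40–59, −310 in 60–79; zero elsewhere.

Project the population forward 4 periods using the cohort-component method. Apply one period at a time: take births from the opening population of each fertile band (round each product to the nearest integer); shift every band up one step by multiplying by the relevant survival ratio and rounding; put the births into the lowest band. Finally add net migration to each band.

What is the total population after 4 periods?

Numbering the groups 1..5 from youngest to oldest:
Period 1.
Births: 3900 * 0.429 = 1673 ; 12900 * 0.42 = 5418 → total 7091
Group 2: 4700 * 0.954 = 4484
Group 3: 3900 * 0.962 = 3752
Group 4: 12900 * 0.958 = 12358
Group 5: 6900 * 0.932 + 1700 * 0.592 = 6431 + 1006 = 7437
Net migration: Group 3 + 10 → 3762; Group 4 − 310 → 12048
End of period: [7091, 4484, 3762, 12048, 7437]
Period 2.
Births: 4484 * 0.429 = 1924 ; 3762 * 0.42 = 1580 → total 3504
Group 2: 7091 * 0.954 = 6765
Group 3: 4484 * 0.962 = 4314
Group 4: 3762 * 0.958 = 3604
Group 5: 12048 * 0.932 + 7437 * 0.592 = 11229 + 4403 = 15632
Net migration: Group 3 + 10 → 4324; Group 4 − 310 → 3294
End of period: [3504, 6765, 4324, 3294, 15632]
Period 3.
Births: 6765 * 0.429 = 2902 ; 4324 * 0.42 = 1816 → total 4718
Group 2: 3504 * 0.954 = 3343
Group 3: 6765 * 0.962 = 6508
Group 4: 4324 * 0.958 = 4142
Group 5: 3294 * 0.932 + 15632 * 0.592 = 3070 + 9254 = 12324
Net migration: Group 3 + 10 → 6518; Group 4 − 310 → 3832
End of period: [4718, 3343, 6518, 3832, 12324]
Period 4.
Births: 3343 * 0.429 = 1434 ; 6518 * 0.42 = 2738 → total 4172
Group 2: 4718 * 0.954 = 4501
Group 3: 3343 * 0.962 = 3216
Group 4: 6518 * 0.958 = 6244
Group 5: 3832 * 0.932 + 12324 * 0.592 = 3571 + 7296 = 10867
Net migration: Group 3 + 10 → 3226; Group 4 − 310 → 5934
End of period: [4172, 4501, 3226, 5934, 10867]
Total after period 4: 4172 + 4501 + 3226 + 5934 + 10867 = 28700

28700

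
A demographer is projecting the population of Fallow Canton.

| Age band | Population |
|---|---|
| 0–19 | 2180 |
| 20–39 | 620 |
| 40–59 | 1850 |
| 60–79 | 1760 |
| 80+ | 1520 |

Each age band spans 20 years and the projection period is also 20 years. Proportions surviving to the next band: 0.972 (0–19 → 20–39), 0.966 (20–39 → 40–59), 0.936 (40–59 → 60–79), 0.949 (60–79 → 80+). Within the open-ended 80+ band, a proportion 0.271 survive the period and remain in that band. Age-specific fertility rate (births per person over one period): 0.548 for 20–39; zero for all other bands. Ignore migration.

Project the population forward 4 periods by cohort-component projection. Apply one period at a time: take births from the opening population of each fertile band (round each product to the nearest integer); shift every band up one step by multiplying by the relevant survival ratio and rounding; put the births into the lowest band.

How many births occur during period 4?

Let band 1 be 0–19 through band 5 = 80+.
— Period 1 —
Births: 620 * 0.548 = 340
Band 2: 2180 * 0.972 = 2119
Band 3: 620 * 0.966 = 599
Band 4: 1850 * 0.936 = 1732
Band 5: 1760 * 0.949 + 1520 * 0.271 = 1670 + 412 = 2082
End of period: [340, 2119, 599, 1732, 2082]
— Period 2 —
Births: 2119 * 0.548 = 1161
Band 2: 340 * 0.972 = 330
Band 3: 2119 * 0.966 = 2047
Band 4: 599 * 0.936 = 561
Band 5: 1732 * 0.949 + 2082 * 0.271 = 1644 + 564 = 2208
End of period: [1161, 330, 2047, 561, 2208]
— Period 3 —
Births: 330 * 0.548 = 181
Band 2: 1161 * 0.972 = 1128
Band 3: 330 * 0.966 = 319
Band 4: 2047 * 0.936 = 1916
Band 5: 561 * 0.949 + 2208 * 0.271 = 532 + 598 = 1130
End of period: [181, 1128, 319, 1916, 1130]
— Period 4 —
Births: 1128 * 0.548 = 618
Band 2: 181 * 0.972 = 176
Band 3: 1128 * 0.966 = 1090
Band 4: 319 * 0.936 = 299
Band 5: 1916 * 0.949 + 1130 * 0.271 = 1818 + 306 = 2124
End of period: [618, 176, 1090, 299, 2124]

618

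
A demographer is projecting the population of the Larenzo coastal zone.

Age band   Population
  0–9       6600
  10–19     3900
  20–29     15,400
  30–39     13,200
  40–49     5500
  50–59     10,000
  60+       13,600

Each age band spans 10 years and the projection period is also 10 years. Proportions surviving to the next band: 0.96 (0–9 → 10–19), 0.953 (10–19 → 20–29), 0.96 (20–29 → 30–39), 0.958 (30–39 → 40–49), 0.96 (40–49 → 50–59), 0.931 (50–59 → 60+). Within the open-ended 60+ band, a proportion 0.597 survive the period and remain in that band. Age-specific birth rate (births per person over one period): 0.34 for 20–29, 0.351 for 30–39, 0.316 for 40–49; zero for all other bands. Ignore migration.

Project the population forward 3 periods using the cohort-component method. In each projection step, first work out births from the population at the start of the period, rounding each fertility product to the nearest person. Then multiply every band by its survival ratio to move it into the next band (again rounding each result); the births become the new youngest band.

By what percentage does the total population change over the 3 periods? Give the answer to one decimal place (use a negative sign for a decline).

5.1

Numbering the bands 1..7 from youngest to oldest:
Period 1:
Births: 15400 * 0.34 = 5236 ; 13200 * 0.351 = 4633 ; 5500 * 0.316 = 1738 — total 11607
Band 2: 6600 * 0.96 = 6336
Band 3: 3900 * 0.953 = 3717
Band 4: 15400 * 0.96 = 14784
Band 5: 13200 * 0.958 = 12646
Band 6: 5500 * 0.96 = 5280
Band 7: 10000 * 0.931 + 13600 * 0.597 = 9310 + 8119 = 17429
Giving 11607 / 6336 / 3717 / 14784 / 12646 / 5280 / 17429.
Period 2:
Births: 3717 * 0.34 = 1264 ; 14784 * 0.351 = 5189 ; 12646 * 0.316 = 3996 — total 10449
Band 2: 11607 * 0.96 = 11143
Band 3: 6336 * 0.953 = 6038
Band 4: 3717 * 0.96 = 3568
Band 5: 14784 * 0.958 = 14163
Band 6: 12646 * 0.96 = 12140
Band 7: 5280 * 0.931 + 17429 * 0.597 = 4916 + 10405 = 15321
Giving 10449 / 11143 / 6038 / 3568 / 14163 / 12140 / 15321.
Period 3:
Births: 6038 * 0.34 = 2053 ; 3568 * 0.351 = 1252 ; 14163 * 0.316 = 4476 — total 7781
Band 2: 10449 * 0.96 = 10031
Band 3: 11143 * 0.953 = 10619
Band 4: 6038 * 0.96 = 5796
Band 5: 3568 * 0.958 = 3418
Band 6: 14163 * 0.96 = 13596
Band 7: 12140 * 0.931 + 15321 * 0.597 = 11302 + 9147 = 20449
Giving 7781 / 10031 / 10619 / 5796 / 3418 / 13596 / 20449.
Total: 68200 → 71690; change = 3490; percentage change = 5.1%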